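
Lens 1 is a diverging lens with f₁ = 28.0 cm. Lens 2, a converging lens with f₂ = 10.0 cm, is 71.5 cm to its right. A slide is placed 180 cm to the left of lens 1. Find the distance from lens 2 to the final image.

11.2 cm

Lens 1 is diverging, so f₁ = −28.0 cm.
Lens 1: 1/d_i1 = 1/f₁ − 1/d_o1 = 1/(-28.0) − 1/(180) = -0.04127, so d_i1 = -24.23 cm.
The intermediate image is 24.23 cm to the left of lens 1 (virtual), which is 71.5 − (-24.23) = 95.73 cm to the left of lens 2, so d_o2 = +95.73 cm.
Lens 2: 1/d_i2 = 1/f₂ − 1/d_o2 = 1/(10.0) − 1/(95.73) = 0.08955, so d_i2 = 11.2 cm.
The final image is real, 11.2 cm to the right of lens 2 (overall magnification ≈ -0.016).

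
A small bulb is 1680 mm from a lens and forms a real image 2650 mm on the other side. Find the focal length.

Real image ⇒ d_i = +2650 mm.
1/f = 1/d_o + 1/d_i = 1/(1680) + 1/(2650) = 0.0009726, so f = 1030 mm.
Since f is positive, the lens is converging.

f = 1030 mm (converging)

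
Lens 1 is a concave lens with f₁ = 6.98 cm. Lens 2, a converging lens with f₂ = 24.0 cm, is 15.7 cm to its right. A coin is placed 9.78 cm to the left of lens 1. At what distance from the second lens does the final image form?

Lens 1 is diverging, so f₁ = −6.98 cm.
Lens 1: 1/d_i1 = 1/f₁ − 1/d_o1 = 1/(-6.98) − 1/(9.78) = -0.2455, so d_i1 = -4.073 cm.
The intermediate image is 4.073 cm to the left of lens 1 (virtual), which is 15.7 − (-4.073) = 19.77 cm to the left of lens 2, so d_o2 = +19.77 cm.
Lens 2: 1/d_i2 = 1/f₂ − 1/d_o2 = 1/(24.0) − 1/(19.77) = -0.008915, so d_i2 = -112 cm.
The final image is virtual, 112 cm to the left of lens 2 (overall magnification ≈ 2.4).

112 cm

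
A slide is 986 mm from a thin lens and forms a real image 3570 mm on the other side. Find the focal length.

Real image ⇒ d_i = +3570 mm.
1/f = 1/d_o + 1/d_i = 1/(986) + 1/(3570) = 0.001294, so f = 773 mm.
Since f is positive, the thin lens is converging.

f = 773 mm (converging)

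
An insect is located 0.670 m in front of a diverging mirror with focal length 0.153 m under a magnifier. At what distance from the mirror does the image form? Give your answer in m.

0.125 m

For a diverging mirror, f = -0.153 m.
Mirror equation: 1/v = 1/f − 1/u = 1/(-0.1530) − 1/(0.670) = -6.536 − 1.493 = -8.028, so v = -0.125 m.
The image is virtual, upright and reduced, behind the mirror.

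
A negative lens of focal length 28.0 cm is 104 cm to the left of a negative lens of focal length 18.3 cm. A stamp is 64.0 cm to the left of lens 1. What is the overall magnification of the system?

m = +0.0393

f₁ = −28.0 cm (diverging).
Lens 1: 1/d_i1 = 1/(-28.0) − 1/(64.0) = -0.05134, so d_i1 = -19.48 cm; m₁ = −d_i1/d_o1 = +0.3044.
d_o2 = 104 − (-19.48) = 123.5 cm.
f₂ = −18.3 cm (diverging).
Lens 2: 1/d_i2 = 1/(-18.3) − 1/(123.5) = -0.06274, so d_i2 = -15.94 cm; m₂ = −d_i2/d_o2 = +0.1291.
m = m₁·m₂ = (+0.3044)(+0.1291) = +0.0393.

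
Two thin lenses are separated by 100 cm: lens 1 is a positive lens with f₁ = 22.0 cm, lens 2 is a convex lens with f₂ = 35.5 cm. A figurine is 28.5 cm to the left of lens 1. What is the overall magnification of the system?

m = -3.76

Lens 1: 1/d_i1 = 1/(22.0) − 1/(28.5) = 0.01037, so d_i1 = 96.46 cm; m₁ = −d_i1/d_o1 = -3.385.
d_o2 = 100 − (96.46) = 3.540 cm.
Lens 2: 1/d_i2 = 1/(35.5) − 1/(3.540) = -0.2543, so d_i2 = -3.932 cm; m₂ = −d_i2/d_o2 = +1.111.
m = m₁·m₂ = (-3.385)(+1.111) = -3.76.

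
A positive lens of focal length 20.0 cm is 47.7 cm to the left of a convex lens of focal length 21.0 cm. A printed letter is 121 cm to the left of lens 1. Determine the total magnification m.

m = +1.52

Lens 1: 1/d_i1 = 1/(20.0) − 1/(121) = 0.04174, so d_i1 = 23.96 cm; m₁ = −d_i1/d_o1 = -0.1980.
d_o2 = 47.7 − (23.96) = 23.74 cm.
Lens 2: 1/d_i2 = 1/(21.0) − 1/(23.74) = 0.005496, so d_i2 = 181.9 cm; m₂ = −d_i2/d_o2 = -7.664.
m = m₁·m₂ = (-0.1980)(-7.664) = +1.52.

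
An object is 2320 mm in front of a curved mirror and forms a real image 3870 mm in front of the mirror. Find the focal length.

f = 1450 mm (concave)

Real image ⇒ d_i = +3870 mm.
1/f = 1/d_o + 1/d_i = 1/(2320) + 1/(3870) = 0.0006894, so f = 1450 mm.
Since f is positive, the curved mirror is concave.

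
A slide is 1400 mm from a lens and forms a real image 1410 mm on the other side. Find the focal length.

f = 702 mm (converging)

Real image ⇒ d_i = +1410 mm.
1/f = 1/d_o + 1/d_i = 1/(1400) + 1/(1410) = 0.001424, so f = 702 mm.
Since f is positive, the lens is converging.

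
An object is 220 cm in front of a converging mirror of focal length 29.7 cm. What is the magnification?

m = -0.156

1/d_i = 1/f − 1/d_o = 1/(29.70) − 1/(220) = 0.02912, so d_i = 34.34 cm.
m = −d_i/d_o = −(34.34)/(220) = -0.156.
The image is real, inverted and reduced, in front of the mirror.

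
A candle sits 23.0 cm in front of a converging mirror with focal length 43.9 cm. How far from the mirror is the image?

Mirror equation: 1/d_i = 1/f − 1/d_o = 1/(43.90) − 1/(23.0) = 0.02278 − 0.04348 = -0.02070, so d_i = -48.3 cm.
The image is virtual, upright and enlarged, behind the mirror.

48.3 cm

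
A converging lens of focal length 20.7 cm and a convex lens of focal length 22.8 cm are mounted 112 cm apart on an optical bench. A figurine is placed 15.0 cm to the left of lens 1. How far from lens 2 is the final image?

26.4 cm

Lens 1: 1/d_i1 = 1/f₁ − 1/d_o1 = 1/(20.7) − 1/(15.0) = -0.01836, so d_i1 = -54.47 cm.
The intermediate image is 54.47 cm to the left of lens 1 (virtual), which is 112 − (-54.47) = 166.5 cm to the left of lens 2, so d_o2 = +166.5 cm.
Lens 2: 1/d_i2 = 1/f₂ − 1/d_o2 = 1/(22.8) − 1/(166.5) = 0.03785, so d_i2 = 26.4 cm.
The final image is real, 26.4 cm to the right of lens 2 (overall magnification ≈ -0.58).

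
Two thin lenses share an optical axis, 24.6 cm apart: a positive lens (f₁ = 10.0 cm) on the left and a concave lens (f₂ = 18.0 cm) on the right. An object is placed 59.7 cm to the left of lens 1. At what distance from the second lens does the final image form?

Lens 1: 1/d_i1 = 1/f₁ − 1/d_o1 = 1/(10.0) − 1/(59.7) = 0.08325, so d_i1 = 12.01 cm.
The intermediate image is 12.01 cm to the right of lens 1, which is 24.6 − (12.01) = 12.59 cm to the left of lens 2, so d_o2 = +12.59 cm.
Lens 2 is diverging, so f₂ = −18.0 cm.
Lens 2: 1/d_i2 = 1/f₂ − 1/d_o2 = 1/(-18.0) − 1/(12.59) = -0.1350, so d_i2 = -7.41 cm.
The final image is virtual, 7.41 cm to the left of lens 2 (overall magnification ≈ -0.12).

7.41 cm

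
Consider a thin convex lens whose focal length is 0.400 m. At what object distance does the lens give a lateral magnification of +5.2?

0.323 m

m = −d_i/d_o ⇒ d_i = −m·d_o.
1/f = 1/d_o + 1/d_i = 1/d_o − 1/(m·d_o) = (1 − 1/m)/d_o, so d_o = f(1 − 1/m) = (0.4000)(1 − 1/(+5.2)) = 0.323 m.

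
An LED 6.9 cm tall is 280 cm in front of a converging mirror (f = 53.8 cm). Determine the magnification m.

m = -0.238

1/d_i = 1/f − 1/d_o = 1/(53.80) − 1/(280) = 0.01502, so d_i = 66.60 cm.
m = −d_i/d_o = −(66.60)/(280) = -0.238.
The image is real, inverted and reduced, in front of the mirror.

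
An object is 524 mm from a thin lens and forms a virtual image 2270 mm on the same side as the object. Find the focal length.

f = 681 mm (converging)

Virtual image ⇒ d_i = −2270 mm.
1/f = 1/d_o + 1/d_i = 1/(524) + 1/(-2270) = 0.001468, so f = 681 mm.
Since f is positive, the thin lens is converging.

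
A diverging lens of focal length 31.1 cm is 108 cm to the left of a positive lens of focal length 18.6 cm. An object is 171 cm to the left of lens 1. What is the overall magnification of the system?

m = -0.0247

f₁ = −31.1 cm (diverging).
Lens 1: 1/d_i1 = 1/(-31.1) − 1/(171) = -0.03800, so d_i1 = -26.31 cm; m₁ = −d_i1/d_o1 = +0.1539.
d_o2 = 108 − (-26.31) = 134.3 cm.
Lens 2: 1/d_i2 = 1/(18.6) − 1/(134.3) = 0.04632, so d_i2 = 21.59 cm; m₂ = −d_i2/d_o2 = -0.1608.
m = m₁·m₂ = (+0.1539)(-0.1608) = -0.0247.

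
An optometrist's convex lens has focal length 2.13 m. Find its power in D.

P = 1/f = 1/(2.13 m) = +0.469 D.

P = +0.469 D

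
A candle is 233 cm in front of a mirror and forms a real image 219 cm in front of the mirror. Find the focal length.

f = 113 cm (concave)

Real image ⇒ d_i = +219 cm.
1/f = 1/d_o + 1/d_i = 1/(233) + 1/(219) = 0.008858, so f = 113 cm.
Since f is positive, the mirror is concave.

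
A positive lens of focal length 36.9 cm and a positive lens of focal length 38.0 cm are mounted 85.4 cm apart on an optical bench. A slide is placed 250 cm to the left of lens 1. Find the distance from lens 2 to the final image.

Lens 1: 1/d_i1 = 1/f₁ − 1/d_o1 = 1/(36.9) − 1/(250) = 0.02310, so d_i1 = 43.29 cm.
The intermediate image is 43.29 cm to the right of lens 1, which is 85.4 − (43.29) = 42.11 cm to the left of lens 2, so d_o2 = +42.11 cm.
Lens 2: 1/d_i2 = 1/f₂ − 1/d_o2 = 1/(38.0) − 1/(42.11) = 0.002568, so d_i2 = 389 cm.
The final image is real, 389 cm to the right of lens 2 (overall magnification ≈ 1.6).

389 cm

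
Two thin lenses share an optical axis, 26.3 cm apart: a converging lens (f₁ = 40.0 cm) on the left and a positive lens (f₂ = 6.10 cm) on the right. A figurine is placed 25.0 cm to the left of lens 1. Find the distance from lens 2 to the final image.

Lens 1: 1/d_i1 = 1/f₁ − 1/d_o1 = 1/(40.0) − 1/(25.0) = -0.01500, so d_i1 = -66.67 cm.
The intermediate image is 66.67 cm to the left of lens 1 (virtual), which is 26.3 − (-66.67) = 92.97 cm to the left of lens 2, so d_o2 = +92.97 cm.
Lens 2: 1/d_i2 = 1/f₂ − 1/d_o2 = 1/(6.10) − 1/(92.97) = 0.1532, so d_i2 = 6.53 cm.
The final image is real, 6.53 cm to the right of lens 2 (overall magnification ≈ -0.19).

6.53 cm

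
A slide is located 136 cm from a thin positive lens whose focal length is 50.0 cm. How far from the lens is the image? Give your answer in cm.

Lens equation: 1/s_i = 1/f − 1/s_o = 1/(50.00) − 1/(136) = 0.02000 − 0.007353 = 0.01265, so s_i = 79.1 cm.
The image is real, inverted and reduced, on the far side of the lens.

79.1 cm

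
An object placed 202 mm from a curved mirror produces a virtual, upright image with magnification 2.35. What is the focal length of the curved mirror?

m = −d_i/d_o ⇒ d_i = −m·d_o = −(+2.35)·(202) = -474.7 mm.
1/f = 1/d_o + 1/d_i = 1/(202) + 1/(-474.7) = 0.002844, so f = 352 mm.
Since f is positive, the curved mirror is concave.

f = 352 mm (concave)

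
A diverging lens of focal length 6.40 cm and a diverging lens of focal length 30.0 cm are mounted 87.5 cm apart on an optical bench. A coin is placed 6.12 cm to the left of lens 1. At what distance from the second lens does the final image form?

22.5 cm

Lens 1 is diverging, so f₁ = −6.40 cm.
Lens 1: 1/d_i1 = 1/f₁ − 1/d_o1 = 1/(-6.40) − 1/(6.12) = -0.3196, so d_i1 = -3.128 cm.
The intermediate image is 3.128 cm to the left of lens 1 (virtual), which is 87.5 − (-3.128) = 90.63 cm to the left of lens 2, so d_o2 = +90.63 cm.
Lens 2 is diverging, so f₂ = −30.0 cm.
Lens 2: 1/d_i2 = 1/f₂ − 1/d_o2 = 1/(-30.0) − 1/(90.63) = -0.04437, so d_i2 = -22.5 cm.
The final image is virtual, 22.5 cm to the left of lens 2 (overall magnification ≈ 0.13).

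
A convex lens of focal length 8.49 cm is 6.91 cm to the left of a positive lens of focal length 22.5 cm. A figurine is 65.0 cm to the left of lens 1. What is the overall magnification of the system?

m = -0.133

Lens 1: 1/d_i1 = 1/(8.49) − 1/(65.0) = 0.1024, so d_i1 = 9.766 cm; m₁ = −d_i1/d_o1 = -0.1502.
d_o2 = 6.91 − (9.766) = -2.856 cm (virtual object).
Lens 2: 1/d_i2 = 1/(22.5) − 1/(-2.856) = 0.3946, so d_i2 = 2.534 cm; m₂ = −d_i2/d_o2 = +0.8874.
m = m₁·m₂ = (-0.1502)(+0.8874) = -0.133.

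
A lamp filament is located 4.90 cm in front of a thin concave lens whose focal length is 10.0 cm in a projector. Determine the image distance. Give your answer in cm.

3.29 cm

For a concave lens, f = -10.0 cm.
Thin-lens equation: 1/s_i = 1/f − 1/s_o = 1/(-10.00) − 1/(4.90) = -0.1000 − 0.2041 = -0.3041, so s_i = -3.29 cm.
The image is virtual, upright and reduced, on the same side as the object.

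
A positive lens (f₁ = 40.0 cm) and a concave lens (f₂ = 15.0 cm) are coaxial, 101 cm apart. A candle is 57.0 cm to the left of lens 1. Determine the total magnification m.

m = +1.95

Lens 1: 1/d_i1 = 1/(40.0) − 1/(57.0) = 0.007456, so d_i1 = 134.1 cm; m₁ = −d_i1/d_o1 = -2.353.
d_o2 = 101 − (134.1) = -33.10 cm (virtual object).
f₂ = −15.0 cm (diverging).
Lens 2: 1/d_i2 = 1/(-15.0) − 1/(-33.10) = -0.03646, so d_i2 = -27.43 cm; m₂ = −d_i2/d_o2 = -0.8287.
m = m₁·m₂ = (-2.353)(-0.8287) = +1.95.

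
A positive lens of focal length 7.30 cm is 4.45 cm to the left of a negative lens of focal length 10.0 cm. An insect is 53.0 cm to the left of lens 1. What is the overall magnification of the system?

m = -0.267

Lens 1: 1/d_i1 = 1/(7.30) − 1/(53.0) = 0.1181, so d_i1 = 8.466 cm; m₁ = −d_i1/d_o1 = -0.1597.
d_o2 = 4.45 − (8.466) = -4.016 cm (virtual object).
f₂ = −10.0 cm (diverging).
Lens 2: 1/d_i2 = 1/(-10.0) − 1/(-4.016) = 0.1490, so d_i2 = 6.711 cm; m₂ = −d_i2/d_o2 = +1.671.
m = m₁·m₂ = (-0.1597)(+1.671) = -0.267.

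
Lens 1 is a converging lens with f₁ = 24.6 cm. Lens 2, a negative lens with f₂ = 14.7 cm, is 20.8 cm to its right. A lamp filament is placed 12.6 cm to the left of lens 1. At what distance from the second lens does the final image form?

11.2 cm

Lens 1: 1/d_i1 = 1/f₁ − 1/d_o1 = 1/(24.6) − 1/(12.6) = -0.03871, so d_i1 = -25.83 cm.
The intermediate image is 25.83 cm to the left of lens 1 (virtual), which is 20.8 − (-25.83) = 46.63 cm to the left of lens 2, so d_o2 = +46.63 cm.
Lens 2 is diverging, so f₂ = −14.7 cm.
Lens 2: 1/d_i2 = 1/f₂ − 1/d_o2 = 1/(-14.7) − 1/(46.63) = -0.08947, so d_i2 = -11.2 cm.
The final image is virtual, 11.2 cm to the left of lens 2 (overall magnification ≈ 0.49).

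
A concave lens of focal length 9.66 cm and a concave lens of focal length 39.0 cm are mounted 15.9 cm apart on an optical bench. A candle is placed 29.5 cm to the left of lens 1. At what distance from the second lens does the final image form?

Lens 1 is diverging, so f₁ = −9.66 cm.
Lens 1: 1/d_i1 = 1/f₁ − 1/d_o1 = 1/(-9.66) − 1/(29.5) = -0.1374, so d_i1 = -7.277 cm.
The intermediate image is 7.277 cm to the left of lens 1 (virtual), which is 15.9 − (-7.277) = 23.18 cm to the left of lens 2, so d_o2 = +23.18 cm.
Lens 2 is diverging, so f₂ = −39.0 cm.
Lens 2: 1/d_i2 = 1/f₂ − 1/d_o2 = 1/(-39.0) − 1/(23.18) = -0.06878, so d_i2 = -14.5 cm.
The final image is virtual, 14.5 cm to the left of lens 2 (overall magnification ≈ 0.15).

14.5 cm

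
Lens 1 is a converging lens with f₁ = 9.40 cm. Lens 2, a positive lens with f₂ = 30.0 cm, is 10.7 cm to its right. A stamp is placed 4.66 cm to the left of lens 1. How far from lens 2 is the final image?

59.5 cm

Lens 1: 1/d_i1 = 1/f₁ − 1/d_o1 = 1/(9.40) − 1/(4.66) = -0.1082, so d_i1 = -9.241 cm.
The intermediate image is 9.241 cm to the left of lens 1 (virtual), which is 10.7 − (-9.241) = 19.94 cm to the left of lens 2, so d_o2 = +19.94 cm.
Lens 2: 1/d_i2 = 1/f₂ − 1/d_o2 = 1/(30.0) − 1/(19.94) = -0.01682, so d_i2 = -59.5 cm.
The final image is virtual, 59.5 cm to the left of lens 2 (overall magnification ≈ 5.9).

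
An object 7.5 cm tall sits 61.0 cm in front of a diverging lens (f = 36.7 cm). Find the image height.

2.82 cm

For a diverging lens, f = -36.7 cm.
1/d_i = 1/f − 1/d_o = 1/(-36.70) − 1/(61.0) = -0.04364, so d_i = -22.91 cm.
m = −d_i/d_o = +0.3756.
|h_i| = |m|·h_o = 0.3756 × 7.5 = 2.82 cm. The image is virtual, upright and reduced, on the same side as the object.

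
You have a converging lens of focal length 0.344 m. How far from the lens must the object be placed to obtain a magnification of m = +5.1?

m = −d_i/d_o ⇒ d_i = −m·d_o.
1/f = 1/d_o + 1/d_i = 1/d_o − 1/(m·d_o) = (1 − 1/m)/d_o, so d_o = f(1 − 1/m) = (0.3440)(1 − 1/(+5.1)) = 0.277 m.

0.277 m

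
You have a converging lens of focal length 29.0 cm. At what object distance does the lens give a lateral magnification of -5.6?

34.2 cm

m = −d_i/d_o ⇒ d_i = −m·d_o.
1/f = 1/d_o + 1/d_i = 1/d_o − 1/(m·d_o) = (1 − 1/m)/d_o, so d_o = f(1 − 1/m) = (29.00)(1 − 1/(-5.6)) = 34.2 cm.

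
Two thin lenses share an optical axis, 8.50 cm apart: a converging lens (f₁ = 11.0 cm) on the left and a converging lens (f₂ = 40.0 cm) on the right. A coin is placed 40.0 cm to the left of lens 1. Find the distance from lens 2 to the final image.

Lens 1: 1/d_i1 = 1/f₁ − 1/d_o1 = 1/(11.0) − 1/(40.0) = 0.06591, so d_i1 = 15.17 cm.
The intermediate image is 15.17 cm to the right of lens 1, which lies 6.670 cm to the right of lens 2 — a virtual object — so d_o2 = −6.670 cm.
Lens 2: 1/d_i2 = 1/f₂ − 1/d_o2 = 1/(40.0) − 1/(-6.670) = 0.1749, so d_i2 = 5.72 cm.
The final image is real, 5.72 cm to the right of lens 2 (overall magnification ≈ -0.33).

5.72 cm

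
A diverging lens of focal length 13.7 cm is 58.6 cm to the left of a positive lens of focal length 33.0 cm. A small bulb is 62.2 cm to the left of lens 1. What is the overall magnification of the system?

m = -0.162

f₁ = −13.7 cm (diverging).
Lens 1: 1/d_i1 = 1/(-13.7) − 1/(62.2) = -0.08907, so d_i1 = -11.23 cm; m₁ = −d_i1/d_o1 = +0.1805.
d_o2 = 58.6 − (-11.23) = 69.83 cm.
Lens 2: 1/d_i2 = 1/(33.0) − 1/(69.83) = 0.01598, so d_i2 = 62.57 cm; m₂ = −d_i2/d_o2 = -0.8960.
m = m₁·m₂ = (+0.1805)(-0.8960) = -0.162.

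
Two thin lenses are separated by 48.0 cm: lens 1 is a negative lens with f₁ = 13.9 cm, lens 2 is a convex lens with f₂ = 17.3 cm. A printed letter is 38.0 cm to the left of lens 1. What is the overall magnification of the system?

f₁ = −13.9 cm (diverging).
Lens 1: 1/d_i1 = 1/(-13.9) − 1/(38.0) = -0.09826, so d_i1 = -10.18 cm; m₁ = −d_i1/d_o1 = +0.2679.
d_o2 = 48.0 − (-10.18) = 58.18 cm.
Lens 2: 1/d_i2 = 1/(17.3) − 1/(58.18) = 0.04062, so d_i2 = 24.62 cm; m₂ = −d_i2/d_o2 = -0.4232.
m = m₁·m₂ = (+0.2679)(-0.4232) = -0.113.

m = -0.113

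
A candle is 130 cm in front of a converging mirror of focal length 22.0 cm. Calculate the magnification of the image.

m = -0.204

1/d_i = 1/f − 1/d_o = 1/(22.00) − 1/(130) = 0.03776, so d_i = 26.48 cm.
m = −d_i/d_o = −(26.48)/(130) = -0.204.
The image is real, inverted and reduced, in front of the mirror.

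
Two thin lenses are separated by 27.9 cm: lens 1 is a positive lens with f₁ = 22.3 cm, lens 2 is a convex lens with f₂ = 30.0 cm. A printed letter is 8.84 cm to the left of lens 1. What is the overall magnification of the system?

Lens 1: 1/d_i1 = 1/(22.3) − 1/(8.84) = -0.06828, so d_i1 = -14.65 cm; m₁ = −d_i1/d_o1 = +1.657.
d_o2 = 27.9 − (-14.65) = 42.55 cm.
Lens 2: 1/d_i2 = 1/(30.0) − 1/(42.55) = 0.009832, so d_i2 = 101.7 cm; m₂ = −d_i2/d_o2 = -2.390.
m = m₁·m₂ = (+1.657)(-2.390) = -3.96.

m = -3.96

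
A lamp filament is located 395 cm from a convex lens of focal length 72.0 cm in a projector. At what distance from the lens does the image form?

Lens equation: 1/d_i = 1/f − 1/d_o = 1/(72.00) − 1/(395) = 0.01389 − 0.002532 = 0.01136, so d_i = 88.0 cm.
The image is real, inverted and reduced, on the far side of the lens.

88.0 cm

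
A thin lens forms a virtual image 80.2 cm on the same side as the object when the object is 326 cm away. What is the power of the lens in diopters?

Virtual image ⇒ d_i = −80.2 cm.
1/f = 1/d_o + 1/d_i = 1/(326) + 1/(-80.2) = -0.009401 cm⁻¹.
f = -106.4 cm = -1.064 m, so P = 1/f = -0.940 D.

P = -0.940 D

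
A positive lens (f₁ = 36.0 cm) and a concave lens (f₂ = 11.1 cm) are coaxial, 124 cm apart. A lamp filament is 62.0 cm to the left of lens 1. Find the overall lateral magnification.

m = -0.312

Lens 1: 1/d_i1 = 1/(36.0) − 1/(62.0) = 0.01165, so d_i1 = 85.85 cm; m₁ = −d_i1/d_o1 = -1.385.
d_o2 = 124 − (85.85) = 38.15 cm.
f₂ = −11.1 cm (diverging).
Lens 2: 1/d_i2 = 1/(-11.1) − 1/(38.15) = -0.1163, so d_i2 = -8.598 cm; m₂ = −d_i2/d_o2 = +0.2254.
m = m₁·m₂ = (-1.385)(+0.2254) = -0.312.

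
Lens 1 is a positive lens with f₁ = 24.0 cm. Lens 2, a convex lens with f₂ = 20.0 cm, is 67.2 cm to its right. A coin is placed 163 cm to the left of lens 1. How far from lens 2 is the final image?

Lens 1: 1/d_i1 = 1/f₁ − 1/d_o1 = 1/(24.0) − 1/(163) = 0.03553, so d_i1 = 28.14 cm.
The intermediate image is 28.14 cm to the right of lens 1, which is 67.2 − (28.14) = 39.06 cm to the left of lens 2, so d_o2 = +39.06 cm.
Lens 2: 1/d_i2 = 1/f₂ − 1/d_o2 = 1/(20.0) − 1/(39.06) = 0.02440, so d_i2 = 41.0 cm.
The final image is real, 41.0 cm to the right of lens 2 (overall magnification ≈ 0.18).

41.0 cm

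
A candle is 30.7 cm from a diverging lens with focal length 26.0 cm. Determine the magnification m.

For a diverging lens, f = -26.0 cm.
1/d_i = 1/f − 1/d_o = 1/(-26.00) − 1/(30.7) = -0.07103, so d_i = -14.08 cm.
m = −d_i/d_o = −(-14.08)/(30.7) = +0.459.
The image is virtual, upright and reduced, on the same side as the object.

m = +0.459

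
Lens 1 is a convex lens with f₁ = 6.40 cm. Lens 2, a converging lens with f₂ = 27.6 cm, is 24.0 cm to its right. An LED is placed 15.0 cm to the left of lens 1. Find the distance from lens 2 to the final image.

Lens 1: 1/d_i1 = 1/f₁ − 1/d_o1 = 1/(6.40) − 1/(15.0) = 0.08958, so d_i1 = 11.16 cm.
The intermediate image is 11.16 cm to the right of lens 1, which is 24.0 − (11.16) = 12.84 cm to the left of lens 2, so d_o2 = +12.84 cm.
Lens 2: 1/d_i2 = 1/f₂ − 1/d_o2 = 1/(27.6) − 1/(12.84) = -0.04165, so d_i2 = -24.0 cm.
The final image is virtual, 24.0 cm to the left of lens 2 (overall magnification ≈ -1.4).

24.0 cm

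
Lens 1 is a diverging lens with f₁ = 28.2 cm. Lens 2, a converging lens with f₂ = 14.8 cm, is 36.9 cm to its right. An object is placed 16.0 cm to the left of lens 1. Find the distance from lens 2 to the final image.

21.6 cm

Lens 1 is diverging, so f₁ = −28.2 cm.
Lens 1: 1/d_i1 = 1/f₁ − 1/d_o1 = 1/(-28.2) − 1/(16.0) = -0.09796, so d_i1 = -10.21 cm.
The intermediate image is 10.21 cm to the left of lens 1 (virtual), which is 36.9 − (-10.21) = 47.11 cm to the left of lens 2, so d_o2 = +47.11 cm.
Lens 2: 1/d_i2 = 1/f₂ − 1/d_o2 = 1/(14.8) − 1/(47.11) = 0.04634, so d_i2 = 21.6 cm.
The final image is real, 21.6 cm to the right of lens 2 (overall magnification ≈ -0.29).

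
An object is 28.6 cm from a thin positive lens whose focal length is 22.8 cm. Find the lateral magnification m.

m = -3.93

1/d_i = 1/f − 1/d_o = 1/(22.80) − 1/(28.6) = 0.008895, so d_i = 112.4 cm.
m = −d_i/d_o = −(112.4)/(28.6) = -3.93.
The image is real, inverted and enlarged, on the far side of the lens.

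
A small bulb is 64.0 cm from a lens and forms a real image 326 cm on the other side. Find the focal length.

Real image ⇒ d_i = +326 cm.
1/f = 1/d_o + 1/d_i = 1/(64.0) + 1/(326) = 0.01869, so f = 53.5 cm.
Since f is positive, the lens is converging.

f = 53.5 cm (converging)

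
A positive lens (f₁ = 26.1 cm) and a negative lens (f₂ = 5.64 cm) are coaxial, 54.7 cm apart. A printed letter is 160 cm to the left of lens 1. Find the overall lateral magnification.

m = -0.0377

Lens 1: 1/d_i1 = 1/(26.1) − 1/(160) = 0.03206, so d_i1 = 31.19 cm; m₁ = −d_i1/d_o1 = -0.1949.
d_o2 = 54.7 − (31.19) = 23.51 cm.
f₂ = −5.64 cm (diverging).
Lens 2: 1/d_i2 = 1/(-5.64) − 1/(23.51) = -0.2198, so d_i2 = -4.549 cm; m₂ = −d_i2/d_o2 = +0.1935.
m = m₁·m₂ = (-0.1949)(+0.1935) = -0.0377.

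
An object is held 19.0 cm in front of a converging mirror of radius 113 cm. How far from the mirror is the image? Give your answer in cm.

f = R/2 = 113/2 = 56.50 cm.
Mirror equation: 1/q = 1/f − 1/p = 1/(56.50) − 1/(19.0) = 0.01770 − 0.05263 = -0.03493, so q = -28.6 cm.
The image is virtual, upright and enlarged, behind the mirror.

28.6 cm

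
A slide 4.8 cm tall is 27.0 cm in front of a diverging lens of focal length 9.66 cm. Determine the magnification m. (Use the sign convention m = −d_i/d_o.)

For a diverging lens, f = -9.66 cm.
1/d_i = 1/f − 1/d_o = 1/(-9.660) − 1/(27.0) = -0.1406, so d_i = -7.115 cm.
m = −d_i/d_o = −(-7.115)/(27.0) = +0.264.
The image is virtual, upright and reduced, on the same side as the object.

m = +0.264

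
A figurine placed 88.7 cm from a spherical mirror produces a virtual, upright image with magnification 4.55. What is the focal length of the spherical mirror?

m = −d_i/d_o ⇒ d_i = −m·d_o = −(+4.55)·(88.7) = -403.6 cm.
1/f = 1/d_o + 1/d_i = 1/(88.7) + 1/(-403.6) = 0.008796, so f = 114 cm.
Since f is positive, the spherical mirror is concave.

f = 114 cm (concave)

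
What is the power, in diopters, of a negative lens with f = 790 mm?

For a negative lens, f = −790 mm.
f = -79.0 cm = -0.790 m.
P = 1/f = 1/(-0.790 m) = -1.27 D.

P = -1.27 D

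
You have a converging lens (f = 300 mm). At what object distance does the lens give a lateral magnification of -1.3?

531 mm

m = −d_i/d_o ⇒ d_i = −m·d_o.
1/f = 1/d_o + 1/d_i = 1/d_o − 1/(m·d_o) = (1 − 1/m)/d_o, so d_o = f(1 − 1/m) = (300.0)(1 − 1/(-1.3)) = 531 mm.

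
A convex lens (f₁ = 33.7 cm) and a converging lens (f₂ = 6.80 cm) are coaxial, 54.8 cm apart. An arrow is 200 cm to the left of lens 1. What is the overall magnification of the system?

m = +0.184

Lens 1: 1/d_i1 = 1/(33.7) − 1/(200) = 0.02467, so d_i1 = 40.53 cm; m₁ = −d_i1/d_o1 = -0.2026.
d_o2 = 54.8 − (40.53) = 14.27 cm.
Lens 2: 1/d_i2 = 1/(6.80) − 1/(14.27) = 0.07698, so d_i2 = 12.99 cm; m₂ = −d_i2/d_o2 = -0.9103.
m = m₁·m₂ = (-0.2026)(-0.9103) = +0.184.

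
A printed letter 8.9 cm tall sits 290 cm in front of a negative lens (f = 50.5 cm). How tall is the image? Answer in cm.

1.32 cm

For a negative lens, f = -50.5 cm.
1/d_i = 1/f − 1/d_o = 1/(-50.50) − 1/(290) = -0.02325, so d_i = -43.01 cm.
m = −d_i/d_o = +0.1483.
|h_i| = |m|·h_o = 0.1483 × 8.9 = 1.32 cm. The image is virtual, upright and reduced, on the same side as the object.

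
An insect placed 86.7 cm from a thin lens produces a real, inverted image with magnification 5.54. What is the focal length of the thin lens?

f = 73.4 cm (converging)

m = −d_i/d_o ⇒ d_i = −m·d_o = −(-5.54)·(86.7) = 480.3 cm.
1/f = 1/d_o + 1/d_i = 1/(86.7) + 1/(480.3) = 0.01362, so f = 73.4 cm.
Since f is positive, the thin lens is converging.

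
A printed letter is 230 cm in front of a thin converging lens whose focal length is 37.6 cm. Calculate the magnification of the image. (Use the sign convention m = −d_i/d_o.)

1/d_i = 1/f − 1/d_o = 1/(37.60) − 1/(230) = 0.02225, so d_i = 44.95 cm.
m = −d_i/d_o = −(44.95)/(230) = -0.195.
The image is real, inverted and reduced, on the far side of the lens.

m = -0.195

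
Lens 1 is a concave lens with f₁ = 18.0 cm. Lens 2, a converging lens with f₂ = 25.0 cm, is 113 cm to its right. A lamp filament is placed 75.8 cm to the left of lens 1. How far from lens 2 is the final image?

31.1 cm

Lens 1 is diverging, so f₁ = −18.0 cm.
Lens 1: 1/d_i1 = 1/f₁ − 1/d_o1 = 1/(-18.0) − 1/(75.8) = -0.06875, so d_i1 = -14.55 cm.
The intermediate image is 14.55 cm to the left of lens 1 (virtual), which is 113 − (-14.55) = 127.5 cm to the left of lens 2, so d_o2 = +127.5 cm.
Lens 2: 1/d_i2 = 1/f₂ − 1/d_o2 = 1/(25.0) − 1/(127.5) = 0.03216, so d_i2 = 31.1 cm.
The final image is real, 31.1 cm to the right of lens 2 (overall magnification ≈ -0.047).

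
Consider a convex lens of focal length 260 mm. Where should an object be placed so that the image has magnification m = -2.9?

m = −d_i/d_o ⇒ d_i = −m·d_o.
1/f = 1/d_o + 1/d_i = 1/d_o − 1/(m·d_o) = (1 − 1/m)/d_o, so d_o = f(1 − 1/m) = (260.0)(1 − 1/(-2.9)) = 350 mm.

350 mm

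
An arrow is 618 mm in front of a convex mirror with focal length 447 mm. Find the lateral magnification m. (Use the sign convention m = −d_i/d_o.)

m = +0.420

For a convex mirror, f = -447 mm.
1/d_i = 1/f − 1/d_o = 1/(-447.0) − 1/(618) = -0.003855, so d_i = -259.4 mm.
m = −d_i/d_o = −(-259.4)/(618) = +0.420.
The image is virtual, upright and reduced, behind the mirror.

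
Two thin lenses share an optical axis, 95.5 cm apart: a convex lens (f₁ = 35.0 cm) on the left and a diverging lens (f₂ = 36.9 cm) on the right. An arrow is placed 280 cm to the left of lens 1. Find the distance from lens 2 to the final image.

Lens 1: 1/d_i1 = 1/f₁ − 1/d_o1 = 1/(35.0) − 1/(280) = 0.02500, so d_i1 = 40.00 cm.
The intermediate image is 40.00 cm to the right of lens 1, which is 95.5 − (40.00) = 55.50 cm to the left of lens 2, so d_o2 = +55.50 cm.
Lens 2 is diverging, so f₂ = −36.9 cm.
Lens 2: 1/d_i2 = 1/f₂ − 1/d_o2 = 1/(-36.9) − 1/(55.50) = -0.04512, so d_i2 = -22.2 cm.
The final image is virtual, 22.2 cm to the left of lens 2 (overall magnification ≈ -0.057).

22.2 cm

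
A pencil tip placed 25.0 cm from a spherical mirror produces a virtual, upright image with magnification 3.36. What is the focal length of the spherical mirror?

f = 35.6 cm (concave)

m = −d_i/d_o ⇒ d_i = −m·d_o = −(+3.36)·(25.0) = -84.00 cm.
1/f = 1/d_o + 1/d_i = 1/(25.0) + 1/(-84.00) = 0.02810, so f = 35.6 cm.
Since f is positive, the spherical mirror is concave.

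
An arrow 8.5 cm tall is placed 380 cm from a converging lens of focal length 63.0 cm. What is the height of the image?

1.69 cm

1/d_i = 1/f − 1/d_o = 1/(63.00) − 1/(380) = 0.01324, so d_i = 75.52 cm.
m = −d_i/d_o = -0.1987.
|h_i| = |m|·h_o = 0.1987 × 8.5 = 1.69 cm. The image is real, inverted and reduced, on the far side of the lens.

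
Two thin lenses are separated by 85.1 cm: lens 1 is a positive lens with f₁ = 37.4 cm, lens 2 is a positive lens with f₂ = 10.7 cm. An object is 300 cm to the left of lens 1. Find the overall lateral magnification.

Lens 1: 1/d_i1 = 1/(37.4) − 1/(300) = 0.02340, so d_i1 = 42.73 cm; m₁ = −d_i1/d_o1 = -0.1424.
d_o2 = 85.1 − (42.73) = 42.37 cm.
Lens 2: 1/d_i2 = 1/(10.7) − 1/(42.37) = 0.06986, so d_i2 = 14.32 cm; m₂ = −d_i2/d_o2 = -0.3379.
m = m₁·m₂ = (-0.1424)(-0.3379) = +0.0481.

m = +0.0481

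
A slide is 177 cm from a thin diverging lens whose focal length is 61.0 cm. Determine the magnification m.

m = +0.256

For a diverging lens, f = -61.0 cm.
1/d_i = 1/f − 1/d_o = 1/(-61.00) − 1/(177) = -0.02204, so d_i = -45.37 cm.
m = −d_i/d_o = −(-45.37)/(177) = +0.256.
The image is virtual, upright and reduced, on the same side as the object.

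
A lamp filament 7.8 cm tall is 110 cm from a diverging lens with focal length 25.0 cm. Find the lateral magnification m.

m = +0.185

For a diverging lens, f = -25.0 cm.
1/d_i = 1/f − 1/d_o = 1/(-25.00) − 1/(110) = -0.04909, so d_i = -20.37 cm.
m = −d_i/d_o = −(-20.37)/(110) = +0.185.
The image is virtual, upright and reduced, on the same side as the object.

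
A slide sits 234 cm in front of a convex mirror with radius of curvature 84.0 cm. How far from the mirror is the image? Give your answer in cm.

f = R/2 = 84.0/2 = 42.00 cm; for a convex mirror, f = -42.00 cm.
Mirror equation: 1/d_i = 1/f − 1/d_o = 1/(-42.00) − 1/(234) = -0.02381 − 0.004274 = -0.02808, so d_i = -35.6 cm.
The image is virtual, upright and reduced, behind the mirror.

35.6 cm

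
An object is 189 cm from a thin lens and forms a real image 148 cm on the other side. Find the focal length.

Real image ⇒ d_i = +148 cm.
1/f = 1/d_o + 1/d_i = 1/(189) + 1/(148) = 0.01205, so f = 83.0 cm.
Since f is positive, the thin lens is converging.

f = 83.0 cm (converging)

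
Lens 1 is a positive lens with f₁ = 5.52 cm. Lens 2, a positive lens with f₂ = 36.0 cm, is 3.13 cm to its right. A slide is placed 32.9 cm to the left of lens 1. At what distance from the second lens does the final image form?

Lens 1: 1/d_i1 = 1/f₁ − 1/d_o1 = 1/(5.52) − 1/(32.9) = 0.1508, so d_i1 = 6.633 cm.
The intermediate image is 6.633 cm to the right of lens 1, which lies 3.503 cm to the right of lens 2 — a virtual object — so d_o2 = −3.503 cm.
Lens 2: 1/d_i2 = 1/f₂ − 1/d_o2 = 1/(36.0) − 1/(-3.503) = 0.3132, so d_i2 = 3.19 cm.
The final image is real, 3.19 cm to the right of lens 2 (overall magnification ≈ -0.18).

3.19 cm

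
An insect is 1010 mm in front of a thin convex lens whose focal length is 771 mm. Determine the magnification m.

m = -3.23

1/d_i = 1/f − 1/d_o = 1/(771.0) − 1/(1010) = 0.0003069, so d_i = 3258 mm.
m = −d_i/d_o = −(3258)/(1010) = -3.23.
The image is real, inverted and enlarged, on the far side of the lens.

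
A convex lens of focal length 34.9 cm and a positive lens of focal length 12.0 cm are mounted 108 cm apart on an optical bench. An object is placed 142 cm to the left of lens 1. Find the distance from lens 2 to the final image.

Lens 1: 1/d_i1 = 1/f₁ − 1/d_o1 = 1/(34.9) − 1/(142) = 0.02161, so d_i1 = 46.27 cm.
The intermediate image is 46.27 cm to the right of lens 1, which is 108 − (46.27) = 61.73 cm to the left of lens 2, so d_o2 = +61.73 cm.
Lens 2: 1/d_i2 = 1/f₂ − 1/d_o2 = 1/(12.0) − 1/(61.73) = 0.06713, so d_i2 = 14.9 cm.
The final image is real, 14.9 cm to the right of lens 2 (overall magnification ≈ 0.079).

14.9 cm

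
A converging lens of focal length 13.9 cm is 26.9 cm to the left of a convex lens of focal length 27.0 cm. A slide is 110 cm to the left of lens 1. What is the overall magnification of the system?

m = -0.244

Lens 1: 1/d_i1 = 1/(13.9) − 1/(110) = 0.06285, so d_i1 = 15.91 cm; m₁ = −d_i1/d_o1 = -0.1446.
d_o2 = 26.9 − (15.91) = 10.99 cm.
Lens 2: 1/d_i2 = 1/(27.0) − 1/(10.99) = -0.05395, so d_i2 = -18.53 cm; m₂ = −d_i2/d_o2 = +1.686.
m = m₁·m₂ = (-0.1446)(+1.686) = -0.244.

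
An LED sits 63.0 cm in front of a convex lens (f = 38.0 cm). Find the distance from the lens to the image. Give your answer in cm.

95.8 cm

Thin-lens equation: 1/s_i = 1/f − 1/s_o = 1/(38.00) − 1/(63.0) = 0.02632 − 0.01587 = 0.01044, so s_i = 95.8 cm.
The image is real, inverted and enlarged, on the far side of the lens.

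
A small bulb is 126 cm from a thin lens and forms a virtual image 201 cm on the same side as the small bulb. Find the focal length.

Virtual image ⇒ d_i = −201 cm.
1/f = 1/d_o + 1/d_i = 1/(126) + 1/(-201) = 0.002961, so f = 338 cm.
Since f is positive, the thin lens is converging.

f = 338 cm (converging)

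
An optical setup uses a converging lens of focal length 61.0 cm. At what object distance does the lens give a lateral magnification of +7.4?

m = −d_i/d_o ⇒ d_i = −m·d_o.
1/f = 1/d_o + 1/d_i = 1/d_o − 1/(m·d_o) = (1 − 1/m)/d_o, so d_o = f(1 − 1/m) = (61.00)(1 − 1/(+7.4)) = 52.8 cm.

52.8 cm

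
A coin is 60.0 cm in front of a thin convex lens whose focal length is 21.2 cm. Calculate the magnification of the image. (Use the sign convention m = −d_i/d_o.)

1/d_i = 1/f − 1/d_o = 1/(21.20) − 1/(60.0) = 0.03050, so d_i = 32.78 cm.
m = −d_i/d_o = −(32.78)/(60.0) = -0.546.
The image is real, inverted and reduced, on the far side of the lens.

m = -0.546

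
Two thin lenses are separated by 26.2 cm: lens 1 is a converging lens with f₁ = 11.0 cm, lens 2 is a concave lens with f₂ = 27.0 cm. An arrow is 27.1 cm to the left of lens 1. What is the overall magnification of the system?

Lens 1: 1/d_i1 = 1/(11.0) − 1/(27.1) = 0.05401, so d_i1 = 18.52 cm; m₁ = −d_i1/d_o1 = -0.6834.
d_o2 = 26.2 − (18.52) = 7.680 cm.
f₂ = −27.0 cm (diverging).
Lens 2: 1/d_i2 = 1/(-27.0) − 1/(7.680) = -0.1672, so d_i2 = -5.979 cm; m₂ = −d_i2/d_o2 = +0.7785.
m = m₁·m₂ = (-0.6834)(+0.7785) = -0.532.

m = -0.532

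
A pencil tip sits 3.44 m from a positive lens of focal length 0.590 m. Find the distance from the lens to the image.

0.712 m

Lens equation: 1/q = 1/f − 1/p = 1/(0.5900) − 1/(3.44) = 1.695 − 0.2907 = 1.404, so q = 0.712 m.
The image is real, inverted and reduced, on the far side of the lens.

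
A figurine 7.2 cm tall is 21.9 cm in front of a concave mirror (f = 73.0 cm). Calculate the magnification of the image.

1/d_i = 1/f − 1/d_o = 1/(73.00) − 1/(21.9) = -0.03196, so d_i = -31.29 cm.
m = −d_i/d_o = −(-31.29)/(21.9) = +1.43.
The image is virtual, upright and enlarged, behind the mirror.

m = +1.43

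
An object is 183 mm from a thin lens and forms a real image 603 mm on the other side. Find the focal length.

f = 140 mm (converging)

Real image ⇒ d_i = +603 mm.
1/f = 1/d_o + 1/d_i = 1/(183) + 1/(603) = 0.007123, so f = 140 mm.
Since f is positive, the thin lens is converging.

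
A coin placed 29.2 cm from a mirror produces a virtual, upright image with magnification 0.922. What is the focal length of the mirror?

f = -345 cm (convex)

m = −d_i/d_o ⇒ d_i = −m·d_o = −(+0.922)·(29.2) = -26.92 cm.
1/f = 1/d_o + 1/d_i = 1/(29.2) + 1/(-26.92) = -0.002901, so f = -345 cm.
Since f is negative, the mirror is convex.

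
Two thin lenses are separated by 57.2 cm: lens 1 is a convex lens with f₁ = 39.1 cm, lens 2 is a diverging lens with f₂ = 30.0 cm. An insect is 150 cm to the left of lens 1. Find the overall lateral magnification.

m = -0.308

Lens 1: 1/d_i1 = 1/(39.1) − 1/(150) = 0.01891, so d_i1 = 52.89 cm; m₁ = −d_i1/d_o1 = -0.3526.
d_o2 = 57.2 − (52.89) = 4.310 cm.
f₂ = −30.0 cm (diverging).
Lens 2: 1/d_i2 = 1/(-30.0) − 1/(4.310) = -0.2654, so d_i2 = -3.769 cm; m₂ = −d_i2/d_o2 = +0.8744.
m = m₁·m₂ = (-0.3526)(+0.8744) = -0.308.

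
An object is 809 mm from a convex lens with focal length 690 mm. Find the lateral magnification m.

1/d_i = 1/f − 1/d_o = 1/(690.0) − 1/(809) = 0.0002132, so d_i = 4691 mm.
m = −d_i/d_o = −(4691)/(809) = -5.80.
The image is real, inverted and enlarged, on the far side of the lens.

m = -5.80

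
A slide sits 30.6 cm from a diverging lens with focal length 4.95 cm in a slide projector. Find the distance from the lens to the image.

For a diverging lens, f = -4.95 cm.
Lens equation: 1/d_i = 1/f − 1/d_o = 1/(-4.950) − 1/(30.6) = -0.2020 − 0.03268 = -0.2347, so d_i = -4.26 cm.
The image is virtual, upright and reduced, on the same side as the object.

4.26 cm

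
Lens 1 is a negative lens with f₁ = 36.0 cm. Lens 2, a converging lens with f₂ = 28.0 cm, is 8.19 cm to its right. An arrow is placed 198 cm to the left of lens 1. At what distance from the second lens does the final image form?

Lens 1 is diverging, so f₁ = −36.0 cm.
Lens 1: 1/d_i1 = 1/f₁ − 1/d_o1 = 1/(-36.0) − 1/(198) = -0.03283, so d_i1 = -30.46 cm.
The intermediate image is 30.46 cm to the left of lens 1 (virtual), which is 8.19 − (-30.46) = 38.65 cm to the left of lens 2, so d_o2 = +38.65 cm.
Lens 2: 1/d_i2 = 1/f₂ − 1/d_o2 = 1/(28.0) − 1/(38.65) = 0.009841, so d_i2 = 102 cm.
The final image is real, 102 cm to the right of lens 2 (overall magnification ≈ -0.40).

102 cm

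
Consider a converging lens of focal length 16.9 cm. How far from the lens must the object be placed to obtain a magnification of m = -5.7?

19.9 cm

m = −d_i/d_o ⇒ d_i = −m·d_o.
1/f = 1/d_o + 1/d_i = 1/d_o − 1/(m·d_o) = (1 − 1/m)/d_o, so d_o = f(1 − 1/m) = (16.90)(1 − 1/(-5.7)) = 19.9 cm.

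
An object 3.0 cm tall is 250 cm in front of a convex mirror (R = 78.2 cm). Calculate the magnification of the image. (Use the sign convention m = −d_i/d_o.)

m = +0.135

f = R/2 = 78.2/2 = 39.10 cm; for a convex mirror, f = -39.10 cm.
1/d_i = 1/f − 1/d_o = 1/(-39.10) − 1/(250) = -0.02958, so d_i = -33.81 cm.
m = −d_i/d_o = −(-33.81)/(250) = +0.135.
The image is virtual, upright and reduced, behind the mirror.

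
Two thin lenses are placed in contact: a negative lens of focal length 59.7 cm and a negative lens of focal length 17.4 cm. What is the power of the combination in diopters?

P₁ = 1/f₁ = 1/(-0.597 m) = -1.675 D; P₂ = 1/f₂ = 1/(-0.174 m) = -5.747 D.
For thin lenses in contact, P = P₁ + P₂ = (-1.675) + (-5.747) = -7.42 D.

P = -7.42 D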